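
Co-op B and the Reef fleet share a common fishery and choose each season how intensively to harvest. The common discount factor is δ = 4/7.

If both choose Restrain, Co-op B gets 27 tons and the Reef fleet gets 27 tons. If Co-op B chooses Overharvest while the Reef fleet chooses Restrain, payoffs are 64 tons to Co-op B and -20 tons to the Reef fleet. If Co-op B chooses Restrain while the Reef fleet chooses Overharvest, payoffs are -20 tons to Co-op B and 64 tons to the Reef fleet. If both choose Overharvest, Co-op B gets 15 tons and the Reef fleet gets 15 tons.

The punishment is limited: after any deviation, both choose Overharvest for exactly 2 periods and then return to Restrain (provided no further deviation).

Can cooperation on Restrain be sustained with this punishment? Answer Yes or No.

IC: δ+…+δ^2 ≥ (64−27)/(27−15) = 37/12.
At δ = 4/7: partial sum = 0.8980 < 3.0833. Cooperation not sustainable.

No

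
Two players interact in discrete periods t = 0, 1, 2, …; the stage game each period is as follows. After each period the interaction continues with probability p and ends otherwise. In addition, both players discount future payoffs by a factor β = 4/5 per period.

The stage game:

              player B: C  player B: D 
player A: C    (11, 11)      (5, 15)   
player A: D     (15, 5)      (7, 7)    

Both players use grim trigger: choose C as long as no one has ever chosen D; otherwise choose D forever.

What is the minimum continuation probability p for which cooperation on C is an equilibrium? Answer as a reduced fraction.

Expected continuation weight on next period's payoff is β·p = 4/5·p, which plays the role of the discount factor.
Cooperation requires 4/5·p ≥ (15−11)/(15−7) = 1/2, hence p ≥ 5/8.

5/8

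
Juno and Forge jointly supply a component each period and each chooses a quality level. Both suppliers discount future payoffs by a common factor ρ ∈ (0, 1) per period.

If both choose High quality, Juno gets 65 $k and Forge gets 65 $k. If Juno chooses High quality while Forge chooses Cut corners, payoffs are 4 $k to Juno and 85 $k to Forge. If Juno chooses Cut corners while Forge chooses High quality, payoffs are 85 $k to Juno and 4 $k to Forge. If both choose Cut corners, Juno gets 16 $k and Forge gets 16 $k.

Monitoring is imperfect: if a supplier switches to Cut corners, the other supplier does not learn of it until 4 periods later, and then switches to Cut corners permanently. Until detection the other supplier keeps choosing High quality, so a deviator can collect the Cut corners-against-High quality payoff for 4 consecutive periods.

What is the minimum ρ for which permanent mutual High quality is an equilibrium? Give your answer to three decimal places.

0.734

The best deviation is to choose Cut corners for all 4 undetected periods, earning 85 each, then 16 forever once detected.
Deviation value: 85(1−ρ^4)/(1−ρ) + 16ρ^4/(1−ρ); cooperation value: 65/(1−ρ).
IC: 65 ≥ 85(1−ρ^4) + 16ρ^4 = 85 − 69ρ^4.
So ρ^4 ≥ 20/69, giving ρ ≥ (20/69)^(1/4) ≈ 0.734.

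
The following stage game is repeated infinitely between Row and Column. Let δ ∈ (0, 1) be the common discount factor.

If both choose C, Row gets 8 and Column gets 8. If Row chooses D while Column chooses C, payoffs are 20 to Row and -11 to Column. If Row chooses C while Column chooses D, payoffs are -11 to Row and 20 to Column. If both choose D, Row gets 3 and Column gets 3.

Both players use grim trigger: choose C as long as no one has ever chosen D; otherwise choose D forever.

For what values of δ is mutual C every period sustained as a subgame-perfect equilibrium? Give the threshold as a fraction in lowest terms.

Under grim trigger the critical discount factor is (T−C)/(T−P) with T = 20, C = 8, P = 3.
δ* = (20−8)/(20−3) = 12/17.

12/17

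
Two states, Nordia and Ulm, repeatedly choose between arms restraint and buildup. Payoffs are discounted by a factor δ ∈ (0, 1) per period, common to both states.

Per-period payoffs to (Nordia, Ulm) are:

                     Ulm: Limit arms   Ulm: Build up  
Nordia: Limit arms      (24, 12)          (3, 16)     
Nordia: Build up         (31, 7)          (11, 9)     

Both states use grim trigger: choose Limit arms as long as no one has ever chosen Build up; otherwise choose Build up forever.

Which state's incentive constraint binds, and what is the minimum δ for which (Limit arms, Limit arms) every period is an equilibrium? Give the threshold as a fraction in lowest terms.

Ulm; δ ≥ 4/7

For Nordia: deviation gain 31−24 = 7, per-period punishment loss 24−11 = 13. IC gives δ ≥ 7/20.
For Ulm: gain 4, loss 3 per period, so δ ≥ 4/7.
The tighter constraint is Ulm's, so cooperation needs δ ≥ 4/7.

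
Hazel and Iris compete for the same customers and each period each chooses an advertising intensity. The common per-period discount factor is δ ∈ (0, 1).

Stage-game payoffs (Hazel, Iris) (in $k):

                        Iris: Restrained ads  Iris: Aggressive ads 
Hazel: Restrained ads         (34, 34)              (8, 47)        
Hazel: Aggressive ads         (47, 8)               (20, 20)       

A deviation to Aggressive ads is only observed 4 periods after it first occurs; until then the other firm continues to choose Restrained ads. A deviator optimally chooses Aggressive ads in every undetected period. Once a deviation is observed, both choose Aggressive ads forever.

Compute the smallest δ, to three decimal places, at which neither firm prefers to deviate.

0.833

The best deviation is to choose Aggressive ads for all 4 undetected periods, earning 47 each, then 20 forever once detected.
Deviation value: 47(1−δ^4)/(1−δ) + 20δ^4/(1−δ); cooperation value: 34/(1−δ).
IC: 34 ≥ 47(1−δ^4) + 20δ^4 = 47 − 27δ^4.
So δ^4 ≥ 13/27, giving δ ≥ (13/27)^(1/4) ≈ 0.833.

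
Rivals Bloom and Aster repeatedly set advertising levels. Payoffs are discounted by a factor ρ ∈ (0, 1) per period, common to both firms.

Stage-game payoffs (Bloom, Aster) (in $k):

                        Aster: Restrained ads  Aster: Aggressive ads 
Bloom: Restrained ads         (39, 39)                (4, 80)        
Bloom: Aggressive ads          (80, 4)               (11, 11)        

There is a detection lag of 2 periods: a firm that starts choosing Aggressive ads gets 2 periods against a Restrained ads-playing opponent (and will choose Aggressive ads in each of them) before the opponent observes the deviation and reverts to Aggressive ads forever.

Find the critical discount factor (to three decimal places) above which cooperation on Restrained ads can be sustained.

0.771

A deviator earns 80 for 2 periods, then 11 forever; cooperating earns 39 forever. Multiplying the IC by (1−ρ):
39 ≥ 80(1−ρ^2) + 11ρ^2, so 69·ρ^2 ≥ 41 and ρ^2 ≥ 41/69.
ρ ≥ (41/69)^(1/2) ≈ 0.771.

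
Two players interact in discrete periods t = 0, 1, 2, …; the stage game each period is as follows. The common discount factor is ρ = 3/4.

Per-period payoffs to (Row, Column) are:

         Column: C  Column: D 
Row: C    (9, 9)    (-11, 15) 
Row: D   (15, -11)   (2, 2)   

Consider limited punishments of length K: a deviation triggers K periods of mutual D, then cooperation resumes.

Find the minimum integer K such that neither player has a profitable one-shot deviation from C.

No profitable deviation requires (9−2)(ρ+…+ρ^K) ≥ 15−9, i.e. ρ+…+ρ^K ≥ 6/7 ≈ 0.8571.
With ρ = 3/4, the partial sums are K=1: 0.7500, K=2: 1.3125.
K = 2 is the first length at which the sum reaches 0.8571.

2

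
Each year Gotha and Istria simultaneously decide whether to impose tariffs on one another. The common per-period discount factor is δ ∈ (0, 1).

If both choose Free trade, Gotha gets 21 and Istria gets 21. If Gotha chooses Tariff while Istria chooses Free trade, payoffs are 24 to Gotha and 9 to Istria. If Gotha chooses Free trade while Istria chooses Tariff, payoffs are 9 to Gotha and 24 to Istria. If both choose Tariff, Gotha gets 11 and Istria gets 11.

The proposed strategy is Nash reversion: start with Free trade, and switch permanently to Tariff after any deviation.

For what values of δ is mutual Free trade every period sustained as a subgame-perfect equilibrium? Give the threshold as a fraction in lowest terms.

3/13

21/(1−δ) ≥ 24 + 11δ/(1−δ)
21 ≥ 24 − 13δ
δ ≥ 3/13.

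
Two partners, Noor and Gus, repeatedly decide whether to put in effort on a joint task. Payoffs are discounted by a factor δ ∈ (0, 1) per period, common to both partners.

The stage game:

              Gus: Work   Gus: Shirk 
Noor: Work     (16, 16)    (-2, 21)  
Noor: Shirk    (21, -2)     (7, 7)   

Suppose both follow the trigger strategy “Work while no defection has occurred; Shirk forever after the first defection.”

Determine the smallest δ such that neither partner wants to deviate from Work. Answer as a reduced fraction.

5/14

16/(1−δ) ≥ 21 + 7δ/(1−δ)
16 ≥ 21 − 14δ
δ ≥ 5/14.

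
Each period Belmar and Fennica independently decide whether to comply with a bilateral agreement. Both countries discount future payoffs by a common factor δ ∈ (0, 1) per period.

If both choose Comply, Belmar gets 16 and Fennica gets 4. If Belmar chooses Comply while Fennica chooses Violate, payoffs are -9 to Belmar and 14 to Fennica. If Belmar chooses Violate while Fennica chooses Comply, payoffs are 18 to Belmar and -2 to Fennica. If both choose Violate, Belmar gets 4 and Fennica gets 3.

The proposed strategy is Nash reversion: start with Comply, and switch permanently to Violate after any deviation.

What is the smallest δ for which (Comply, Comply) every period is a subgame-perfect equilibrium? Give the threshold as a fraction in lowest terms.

Belmar's threshold: (18−16)/(18−4) = 1/7.
Fennica's threshold: (14−4)/(14−3) = 10/11.
1/7 < 10/11, so Fennica binds and δ* = 10/11.

10/11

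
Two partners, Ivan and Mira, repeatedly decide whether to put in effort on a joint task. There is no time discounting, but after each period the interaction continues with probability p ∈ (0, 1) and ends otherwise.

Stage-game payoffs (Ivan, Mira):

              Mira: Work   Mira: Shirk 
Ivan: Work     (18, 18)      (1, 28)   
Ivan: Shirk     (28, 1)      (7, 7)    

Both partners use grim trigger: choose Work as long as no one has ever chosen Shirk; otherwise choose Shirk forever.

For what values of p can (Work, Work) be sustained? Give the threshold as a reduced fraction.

10/21

Expected cooperation value is 18 + p·18 + p²·18 + … = 18/(1−p); deviation gives 28 + p·7/(1−p).
18 ≥ 28(1−p) + 7p ⇒ 21p ≥ 10 ⇒ p ≥ 10/21.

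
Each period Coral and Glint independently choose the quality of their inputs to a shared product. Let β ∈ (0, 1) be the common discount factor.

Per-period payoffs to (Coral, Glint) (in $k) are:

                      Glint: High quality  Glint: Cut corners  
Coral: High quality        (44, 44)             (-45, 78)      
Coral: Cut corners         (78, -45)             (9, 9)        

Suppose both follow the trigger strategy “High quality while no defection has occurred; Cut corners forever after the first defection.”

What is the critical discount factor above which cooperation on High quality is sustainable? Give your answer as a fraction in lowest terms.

44/(1−β) ≥ 78 + 9β/(1−β)
44 ≥ 78 − 69β
β ≥ 34/69.

34/69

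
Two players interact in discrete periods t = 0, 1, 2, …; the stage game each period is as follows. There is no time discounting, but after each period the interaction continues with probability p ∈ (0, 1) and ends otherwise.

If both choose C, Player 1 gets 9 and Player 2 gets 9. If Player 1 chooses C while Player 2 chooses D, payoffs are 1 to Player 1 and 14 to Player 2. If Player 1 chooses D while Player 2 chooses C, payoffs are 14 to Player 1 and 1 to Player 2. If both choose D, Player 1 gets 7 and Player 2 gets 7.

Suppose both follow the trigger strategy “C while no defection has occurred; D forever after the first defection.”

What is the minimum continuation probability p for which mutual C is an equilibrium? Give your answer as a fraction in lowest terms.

5/7

With no time discounting, the continuation probability p plays the role of the discount factor.
Grim-trigger IC: 9/(1−p) ≥ 14 + 7p/(1−p) ⇒ p ≥ (14−9)/(14−7) = 5/7.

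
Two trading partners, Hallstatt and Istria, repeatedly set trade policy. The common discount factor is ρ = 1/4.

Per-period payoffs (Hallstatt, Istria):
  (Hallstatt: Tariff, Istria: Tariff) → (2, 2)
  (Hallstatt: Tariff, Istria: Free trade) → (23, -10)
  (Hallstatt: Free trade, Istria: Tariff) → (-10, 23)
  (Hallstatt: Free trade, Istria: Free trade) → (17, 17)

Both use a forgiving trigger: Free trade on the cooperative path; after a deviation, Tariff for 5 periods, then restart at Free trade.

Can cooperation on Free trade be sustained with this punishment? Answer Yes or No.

A one-shot deviation gives 23 now, then 2 for 5 periods, then back to 17.
Gain from deviating: (23−17) today; loss: (17−2) in each of the next 5 periods.
No-deviation condition: (17−2)(ρ+…+ρ^5) ≥ 23−17, i.e. ρ+…+ρ^5 ≥ 2/5.
At ρ = 1/4: ρ+…+ρ^5 = 0.3330 < 0.4000.
So cooperation is not sustainable.

No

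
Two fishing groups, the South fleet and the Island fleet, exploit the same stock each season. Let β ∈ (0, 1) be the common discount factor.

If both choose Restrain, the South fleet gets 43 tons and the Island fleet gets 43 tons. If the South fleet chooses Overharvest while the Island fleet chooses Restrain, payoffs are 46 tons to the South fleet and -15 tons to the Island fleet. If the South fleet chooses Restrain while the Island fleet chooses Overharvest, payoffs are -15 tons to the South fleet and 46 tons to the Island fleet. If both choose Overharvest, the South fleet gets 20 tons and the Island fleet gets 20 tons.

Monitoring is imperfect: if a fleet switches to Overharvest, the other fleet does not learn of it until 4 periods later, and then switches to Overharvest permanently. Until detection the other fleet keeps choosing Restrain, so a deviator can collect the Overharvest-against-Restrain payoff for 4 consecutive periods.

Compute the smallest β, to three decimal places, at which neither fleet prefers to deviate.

The best deviation is to choose Overharvest for all 4 undetected periods, earning 46 each, then 20 forever once detected.
Deviation value: 46(1−β^4)/(1−β) + 20β^4/(1−β); cooperation value: 43/(1−β).
IC: 43 ≥ 46(1−β^4) + 20β^4 = 46 − 26β^4.
So β^4 ≥ 3/26, giving β ≥ (3/26)^(1/4) ≈ 0.583.

0.583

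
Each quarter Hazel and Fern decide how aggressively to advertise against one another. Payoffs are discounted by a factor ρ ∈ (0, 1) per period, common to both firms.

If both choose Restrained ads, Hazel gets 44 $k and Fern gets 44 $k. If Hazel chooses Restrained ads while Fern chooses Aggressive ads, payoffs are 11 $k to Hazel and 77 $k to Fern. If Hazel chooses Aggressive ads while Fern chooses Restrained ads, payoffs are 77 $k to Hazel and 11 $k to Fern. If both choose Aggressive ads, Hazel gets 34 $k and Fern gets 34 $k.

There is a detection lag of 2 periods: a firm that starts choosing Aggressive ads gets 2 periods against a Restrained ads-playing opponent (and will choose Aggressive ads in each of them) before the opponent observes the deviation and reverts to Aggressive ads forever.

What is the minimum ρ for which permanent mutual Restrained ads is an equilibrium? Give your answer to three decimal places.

0.876

Deviating for the 2 undetected periods gains 77−44 = 33 per period over cooperation, then loses 44−34 = 10 per period forever once punishment starts.
Gain: 33(1 + ρ + … + ρ^1); loss: 10·ρ^2/(1−ρ).
No profitable deviation ⇔ 33(1−ρ^2) ≤ 10·ρ^2, i.e. ρ^2 ≥ 33/(33+10) = 33/43.
Hence ρ ≥ (33/43)^(1/2) ≈ 0.876.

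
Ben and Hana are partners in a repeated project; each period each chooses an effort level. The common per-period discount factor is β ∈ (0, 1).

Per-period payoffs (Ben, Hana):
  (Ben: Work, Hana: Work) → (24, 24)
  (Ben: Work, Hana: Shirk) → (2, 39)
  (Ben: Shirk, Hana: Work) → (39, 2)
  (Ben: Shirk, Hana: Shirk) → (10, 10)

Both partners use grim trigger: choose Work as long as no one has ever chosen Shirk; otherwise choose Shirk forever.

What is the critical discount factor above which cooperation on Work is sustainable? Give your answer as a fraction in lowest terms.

15/29

One-period gain from deviating is 39 − 24 = 15. The loss is 24 − 10 = 14 in every subsequent period, with present value 14·β/(1−β).
Deviation is unprofitable when 14·β/(1−β) ≥ 15, i.e. β/(1−β) ≥ 15/14.
Equivalently β ≥ 15/(15+14) = 15/29.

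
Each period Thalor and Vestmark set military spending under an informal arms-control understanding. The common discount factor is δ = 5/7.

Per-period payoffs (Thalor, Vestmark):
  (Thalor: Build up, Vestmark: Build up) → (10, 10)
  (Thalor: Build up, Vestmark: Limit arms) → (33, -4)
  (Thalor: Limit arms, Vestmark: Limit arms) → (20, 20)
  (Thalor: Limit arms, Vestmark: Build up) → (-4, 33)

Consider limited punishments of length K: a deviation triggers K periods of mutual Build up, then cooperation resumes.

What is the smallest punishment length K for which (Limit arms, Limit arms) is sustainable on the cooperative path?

3

Need Σ_{k=1}^{K} δ^k ≥ (33−20)/(20−10) = 1.3000 at δ = 5/7.
At K = 2 the sum is 1.2245 < 1.3000; at K = 3 it is 1.5889 ≥ 1.3000.
So the minimum punishment length is K = 3.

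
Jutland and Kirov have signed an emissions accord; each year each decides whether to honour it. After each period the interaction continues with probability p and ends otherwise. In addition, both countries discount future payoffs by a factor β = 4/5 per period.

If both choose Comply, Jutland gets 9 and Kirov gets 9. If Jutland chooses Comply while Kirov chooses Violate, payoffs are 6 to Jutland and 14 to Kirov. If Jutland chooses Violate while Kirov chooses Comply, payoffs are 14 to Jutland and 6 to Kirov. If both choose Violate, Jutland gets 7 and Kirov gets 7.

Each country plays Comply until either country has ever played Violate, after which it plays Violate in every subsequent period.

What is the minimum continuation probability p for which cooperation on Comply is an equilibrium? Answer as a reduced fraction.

25/28

Expected continuation weight on next period's payoff is β·p = 4/5·p, which plays the role of the discount factor.
Cooperation requires 4/5·p ≥ (14−9)/(14−7) = 5/7, hence p ≥ 25/28.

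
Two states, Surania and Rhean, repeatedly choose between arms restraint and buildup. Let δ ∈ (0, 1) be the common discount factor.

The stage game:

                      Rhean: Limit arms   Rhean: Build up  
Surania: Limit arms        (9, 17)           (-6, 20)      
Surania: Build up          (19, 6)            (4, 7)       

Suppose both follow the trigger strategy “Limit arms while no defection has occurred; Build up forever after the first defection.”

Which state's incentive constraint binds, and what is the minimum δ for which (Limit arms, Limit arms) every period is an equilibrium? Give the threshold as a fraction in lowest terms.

Surania; δ ≥ 2/3

Surania: cooperation gives 9 each period; deviation gives 19 once then 4 forever.
  9/(1−δ) ≥ 19 + 4δ/(1−δ) ⇒ δ ≥ 10/15 = 2/3.
Rhean: cooperation gives 17 each period; deviation gives 20 once then 7 forever.
  δ ≥ 3/13.
Both must hold, so the binding constraint is Surania's: δ ≥ 2/3.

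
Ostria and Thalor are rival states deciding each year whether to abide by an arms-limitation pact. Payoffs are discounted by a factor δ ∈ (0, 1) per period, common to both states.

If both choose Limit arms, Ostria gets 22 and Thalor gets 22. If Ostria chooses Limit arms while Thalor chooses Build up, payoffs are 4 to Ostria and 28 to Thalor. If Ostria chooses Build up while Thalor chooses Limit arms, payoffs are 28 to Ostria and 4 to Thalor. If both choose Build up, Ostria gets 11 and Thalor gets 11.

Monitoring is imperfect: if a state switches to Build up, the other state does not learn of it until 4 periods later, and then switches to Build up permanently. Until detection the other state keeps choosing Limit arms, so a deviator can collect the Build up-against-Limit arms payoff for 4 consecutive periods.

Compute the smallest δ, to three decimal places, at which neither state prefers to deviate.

The best deviation is to choose Build up for all 4 undetected periods, earning 28 each, then 11 forever once detected.
Deviation value: 28(1−δ^4)/(1−δ) + 11δ^4/(1−δ); cooperation value: 22/(1−δ).
IC: 22 ≥ 28(1−δ^4) + 11δ^4 = 28 − 17δ^4.
So δ^4 ≥ 6/17, giving δ ≥ (6/17)^(1/4) ≈ 0.771.

0.771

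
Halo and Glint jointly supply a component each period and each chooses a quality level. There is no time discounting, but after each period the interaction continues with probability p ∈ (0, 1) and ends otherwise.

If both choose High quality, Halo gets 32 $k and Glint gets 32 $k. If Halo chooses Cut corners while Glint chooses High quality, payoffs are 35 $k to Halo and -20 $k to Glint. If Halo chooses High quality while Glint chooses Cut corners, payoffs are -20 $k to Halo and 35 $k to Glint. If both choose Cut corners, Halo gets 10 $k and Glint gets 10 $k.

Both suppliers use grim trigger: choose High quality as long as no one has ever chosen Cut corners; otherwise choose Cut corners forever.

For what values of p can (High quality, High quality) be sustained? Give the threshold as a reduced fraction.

3/25

Expected cooperation value is 32 + p·32 + p²·32 + … = 32/(1−p); deviation gives 35 + p·10/(1−p).
32 ≥ 35(1−p) + 10p ⇒ 25p ≥ 3 ⇒ p ≥ 3/25.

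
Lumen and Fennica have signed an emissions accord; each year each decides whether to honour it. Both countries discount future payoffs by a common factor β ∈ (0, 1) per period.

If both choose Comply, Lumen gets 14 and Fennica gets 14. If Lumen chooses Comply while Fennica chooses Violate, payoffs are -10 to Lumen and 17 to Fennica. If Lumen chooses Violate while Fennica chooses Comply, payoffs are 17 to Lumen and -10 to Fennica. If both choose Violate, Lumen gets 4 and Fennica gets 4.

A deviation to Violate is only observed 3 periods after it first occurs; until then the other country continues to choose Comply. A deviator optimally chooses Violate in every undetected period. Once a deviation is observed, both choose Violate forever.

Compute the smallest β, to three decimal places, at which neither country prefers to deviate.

Deviating for the 3 undetected periods gains 17−14 = 3 per period over cooperation, then loses 14−4 = 10 per period forever once punishment starts.
Gain: 3(1 + β + … + β^2); loss: 10·β^3/(1−β).
No profitable deviation ⇔ 3(1−β^3) ≤ 10·β^3, i.e. β^3 ≥ 3/(3+10) = 3/13.
Hence β ≥ (3/13)^(1/3) ≈ 0.613.

0.613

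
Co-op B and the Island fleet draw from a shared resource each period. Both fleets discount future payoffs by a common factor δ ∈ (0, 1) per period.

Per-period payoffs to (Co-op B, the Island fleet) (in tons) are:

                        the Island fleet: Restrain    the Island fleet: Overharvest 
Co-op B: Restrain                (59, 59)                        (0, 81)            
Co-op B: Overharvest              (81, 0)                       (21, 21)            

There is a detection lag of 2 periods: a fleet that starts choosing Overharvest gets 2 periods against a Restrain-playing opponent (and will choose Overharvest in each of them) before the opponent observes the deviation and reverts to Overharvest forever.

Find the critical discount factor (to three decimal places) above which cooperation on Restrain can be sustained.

A deviator earns 81 for 2 periods, then 21 forever; cooperating earns 59 forever. Multiplying the IC by (1−δ):
59 ≥ 81(1−δ^2) + 21δ^2, so 60·δ^2 ≥ 22 and δ^2 ≥ 11/30.
δ ≥ (11/30)^(1/2) ≈ 0.606.

0.606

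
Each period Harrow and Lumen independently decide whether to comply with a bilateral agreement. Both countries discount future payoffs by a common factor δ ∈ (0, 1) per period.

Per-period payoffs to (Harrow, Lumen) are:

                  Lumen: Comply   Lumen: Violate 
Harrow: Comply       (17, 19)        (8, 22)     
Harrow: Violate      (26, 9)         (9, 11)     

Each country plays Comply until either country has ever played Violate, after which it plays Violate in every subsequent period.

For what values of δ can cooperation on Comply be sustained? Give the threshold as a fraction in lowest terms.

Harrow: cooperation gives 17 each period; deviation gives 26 once then 9 forever.
  17/(1−δ) ≥ 26 + 9δ/(1−δ) ⇒ δ ≥ 9/17.
Lumen: cooperation gives 19 each period; deviation gives 22 once then 11 forever.
  δ ≥ 3/11.
Both must hold, so the binding constraint is Harrow's: δ ≥ 9/17.

9/17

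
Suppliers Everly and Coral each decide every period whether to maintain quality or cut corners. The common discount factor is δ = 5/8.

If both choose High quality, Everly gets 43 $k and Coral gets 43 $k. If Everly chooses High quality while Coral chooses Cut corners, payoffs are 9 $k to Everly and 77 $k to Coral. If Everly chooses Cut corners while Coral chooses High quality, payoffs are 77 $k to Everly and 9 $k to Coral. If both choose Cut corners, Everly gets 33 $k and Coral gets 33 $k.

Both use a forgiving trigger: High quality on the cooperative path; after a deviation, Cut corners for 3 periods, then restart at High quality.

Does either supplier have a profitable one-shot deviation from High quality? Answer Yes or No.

A one-shot deviation gives 77 now, then 33 for 3 periods, then back to 43.
Gain from deviating: (77−43) today; loss: (43−33) in each of the next 3 periods.
No-deviation condition: (43−33)(δ+…+δ^3) ≥ 77−43, i.e. δ+…+δ^3 ≥ 17/5.
At δ = 5/8: δ+…+δ^3 = 1.2598 < 3.4000.
So cooperation is not sustainable.

Yes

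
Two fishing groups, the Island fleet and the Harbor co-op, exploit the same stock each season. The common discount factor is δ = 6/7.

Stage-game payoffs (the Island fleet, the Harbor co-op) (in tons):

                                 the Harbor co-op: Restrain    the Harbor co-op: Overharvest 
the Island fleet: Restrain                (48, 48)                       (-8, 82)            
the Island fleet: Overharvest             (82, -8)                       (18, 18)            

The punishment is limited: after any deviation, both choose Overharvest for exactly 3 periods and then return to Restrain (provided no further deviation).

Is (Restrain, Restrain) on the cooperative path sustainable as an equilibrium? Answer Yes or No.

Yes

IC: δ+…+δ^3 ≥ (82−48)/(48−18) = 17/15.
At δ = 6/7: partial sum = 2.2216 ≥ 1.1333. Cooperation sustainable.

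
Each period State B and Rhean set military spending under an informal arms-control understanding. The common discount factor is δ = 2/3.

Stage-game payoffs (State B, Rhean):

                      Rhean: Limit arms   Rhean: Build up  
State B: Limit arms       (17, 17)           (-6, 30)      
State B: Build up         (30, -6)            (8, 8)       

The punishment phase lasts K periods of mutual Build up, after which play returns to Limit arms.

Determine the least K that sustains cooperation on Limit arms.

4

Need Σ_{k=1}^{K} δ^k ≥ (30−17)/(17−8) = 1.4444 at δ = 2/3.
At K = 3 the sum is 1.4074 < 1.4444; at K = 4 it is 1.6049 ≥ 1.4444.
So the minimum punishment length is K = 4.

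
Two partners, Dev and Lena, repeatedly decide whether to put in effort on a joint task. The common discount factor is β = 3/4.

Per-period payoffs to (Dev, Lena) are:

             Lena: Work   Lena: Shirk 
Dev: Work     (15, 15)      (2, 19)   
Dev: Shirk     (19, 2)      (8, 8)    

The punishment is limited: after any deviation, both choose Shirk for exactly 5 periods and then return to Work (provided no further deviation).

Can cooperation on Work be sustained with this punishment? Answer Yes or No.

A one-shot deviation gives 19 now, then 8 for 5 periods, then back to 15.
Gain from deviating: (19−15) today; loss: (15−8) in each of the next 5 periods.
No-deviation condition: (15−8)(β+…+β^5) ≥ 19−15, i.e. β+…+β^5 ≥ 4/7.
At β = 3/4: β+…+β^5 = 2.2881 ≥ 0.5714.
So cooperation is sustainable.

Yes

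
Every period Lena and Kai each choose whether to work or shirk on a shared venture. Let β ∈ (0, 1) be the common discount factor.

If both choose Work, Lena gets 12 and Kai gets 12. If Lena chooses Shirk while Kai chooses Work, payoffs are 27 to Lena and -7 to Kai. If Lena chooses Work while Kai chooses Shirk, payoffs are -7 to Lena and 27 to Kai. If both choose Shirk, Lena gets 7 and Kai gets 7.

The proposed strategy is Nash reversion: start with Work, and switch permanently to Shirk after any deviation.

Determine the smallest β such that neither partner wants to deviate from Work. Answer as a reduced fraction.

3/4

12/(1−β) ≥ 27 + 7β/(1−β)
12 ≥ 27 − 20β
β ≥ 15/20 = 3/4.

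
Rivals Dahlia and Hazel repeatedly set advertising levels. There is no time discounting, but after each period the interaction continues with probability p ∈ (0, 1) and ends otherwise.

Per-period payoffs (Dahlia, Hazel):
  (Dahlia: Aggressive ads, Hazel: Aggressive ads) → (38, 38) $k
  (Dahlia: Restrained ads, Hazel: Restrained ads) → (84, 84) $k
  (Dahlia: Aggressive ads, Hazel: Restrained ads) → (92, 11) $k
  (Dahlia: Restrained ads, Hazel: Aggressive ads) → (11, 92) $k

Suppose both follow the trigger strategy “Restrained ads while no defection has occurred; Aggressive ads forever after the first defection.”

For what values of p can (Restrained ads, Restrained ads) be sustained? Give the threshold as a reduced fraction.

Expected cooperation value is 84 + p·84 + p²·84 + … = 84/(1−p); deviation gives 92 + p·38/(1−p).
84 ≥ 92(1−p) + 38p ⇒ 54p ≥ 8 ⇒ p ≥ 8/54 = 4/27.

4/27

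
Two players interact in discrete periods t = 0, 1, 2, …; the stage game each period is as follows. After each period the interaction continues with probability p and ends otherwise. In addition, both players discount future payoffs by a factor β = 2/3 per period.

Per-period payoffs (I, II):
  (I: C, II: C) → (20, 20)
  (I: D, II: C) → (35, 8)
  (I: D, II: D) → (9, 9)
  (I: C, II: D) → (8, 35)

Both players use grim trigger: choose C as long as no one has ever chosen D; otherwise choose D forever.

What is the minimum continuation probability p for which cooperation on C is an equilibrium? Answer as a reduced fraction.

45/52

With continuation probability p and discount β, the effective per-period discount factor is βp.
Grim-trigger IC: βp ≥ (35−20)/(35−9) = 15/26.
So p ≥ (15/26)/(2/3) = 45/52.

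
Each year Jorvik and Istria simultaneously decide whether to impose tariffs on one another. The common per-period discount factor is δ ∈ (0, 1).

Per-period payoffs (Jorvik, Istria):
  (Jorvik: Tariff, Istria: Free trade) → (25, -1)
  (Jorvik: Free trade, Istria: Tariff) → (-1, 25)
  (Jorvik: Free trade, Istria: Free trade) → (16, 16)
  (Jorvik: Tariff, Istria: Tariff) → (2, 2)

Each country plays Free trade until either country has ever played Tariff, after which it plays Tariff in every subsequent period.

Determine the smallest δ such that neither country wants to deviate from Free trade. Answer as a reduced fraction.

Cooperation forever yields 16 each period: 16/(1−δ).
Deviating yields 25 once, then 2 forever: 25 + 2δ/(1−δ).
No profitable deviation requires 16/(1−δ) ≥ 25 + 2δ/(1−δ).
Multiplying by (1−δ): 16 ≥ 25(1−δ) + 2δ = 25 − 23δ.
So 23δ ≥ 9, i.e. δ ≥ 9/23.

9/23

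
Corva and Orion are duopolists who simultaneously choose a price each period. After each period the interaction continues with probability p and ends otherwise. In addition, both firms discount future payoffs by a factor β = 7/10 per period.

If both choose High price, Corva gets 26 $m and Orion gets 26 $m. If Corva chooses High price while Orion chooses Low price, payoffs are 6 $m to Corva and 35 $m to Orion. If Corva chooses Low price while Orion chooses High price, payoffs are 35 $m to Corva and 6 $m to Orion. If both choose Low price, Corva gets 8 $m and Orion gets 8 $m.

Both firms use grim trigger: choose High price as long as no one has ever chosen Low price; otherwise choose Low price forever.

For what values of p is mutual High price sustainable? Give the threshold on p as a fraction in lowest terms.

With continuation probability p and discount β, the effective per-period discount factor is βp.
Grim-trigger IC: βp ≥ (35−26)/(35−8) = 1/3.
So p ≥ (1/3)/(7/10) = 10/21.

10/21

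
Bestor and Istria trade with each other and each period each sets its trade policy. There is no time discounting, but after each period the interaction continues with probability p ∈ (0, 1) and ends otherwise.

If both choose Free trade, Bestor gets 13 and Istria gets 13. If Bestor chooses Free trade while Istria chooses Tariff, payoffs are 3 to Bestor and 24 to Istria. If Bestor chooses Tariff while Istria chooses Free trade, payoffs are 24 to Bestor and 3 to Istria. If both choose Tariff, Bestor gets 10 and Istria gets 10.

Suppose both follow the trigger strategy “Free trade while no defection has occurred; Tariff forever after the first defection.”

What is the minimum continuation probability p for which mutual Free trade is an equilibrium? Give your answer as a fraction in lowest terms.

Expected cooperation value is 13 + p·13 + p²·13 + … = 13/(1−p); deviation gives 24 + p·10/(1−p).
13 ≥ 24(1−p) + 10p ⇒ 14p ≥ 11 ⇒ p ≥ 11/14.

11/14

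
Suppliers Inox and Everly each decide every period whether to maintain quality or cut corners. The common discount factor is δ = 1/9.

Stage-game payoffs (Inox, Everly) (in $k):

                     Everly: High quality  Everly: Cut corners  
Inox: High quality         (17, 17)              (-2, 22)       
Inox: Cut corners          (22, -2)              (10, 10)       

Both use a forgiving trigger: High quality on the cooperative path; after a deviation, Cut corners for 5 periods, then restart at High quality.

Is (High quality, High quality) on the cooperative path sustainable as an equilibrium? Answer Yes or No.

No

Comparing payoff streams over the 6 periods until play realigns: cooperate → 17(1+δ+…+δ^5); deviate → 22 + 10(δ+…+δ^5).
Cooperation is sustained iff (17−10)(δ+…+δ^5) ≥ 22−17.
δ+…+δ^5 = 1/9·(1−(1/9)^5)/(1−1/9) = 0.1250, and (22−17)/(17−10) = 0.7143.
0.1250 < 0.7143, so cooperation is not sustainable.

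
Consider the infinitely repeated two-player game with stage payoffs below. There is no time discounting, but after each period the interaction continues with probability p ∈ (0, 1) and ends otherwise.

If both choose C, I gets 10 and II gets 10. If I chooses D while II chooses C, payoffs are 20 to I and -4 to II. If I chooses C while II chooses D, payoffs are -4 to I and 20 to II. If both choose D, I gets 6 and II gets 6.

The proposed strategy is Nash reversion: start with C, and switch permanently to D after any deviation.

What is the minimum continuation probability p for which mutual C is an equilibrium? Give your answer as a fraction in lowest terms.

With no time discounting, the continuation probability p plays the role of the discount factor.
Grim-trigger IC: 10/(1−p) ≥ 20 + 6p/(1−p) ⇒ p ≥ (20−10)/(20−6) = 5/7.

5/7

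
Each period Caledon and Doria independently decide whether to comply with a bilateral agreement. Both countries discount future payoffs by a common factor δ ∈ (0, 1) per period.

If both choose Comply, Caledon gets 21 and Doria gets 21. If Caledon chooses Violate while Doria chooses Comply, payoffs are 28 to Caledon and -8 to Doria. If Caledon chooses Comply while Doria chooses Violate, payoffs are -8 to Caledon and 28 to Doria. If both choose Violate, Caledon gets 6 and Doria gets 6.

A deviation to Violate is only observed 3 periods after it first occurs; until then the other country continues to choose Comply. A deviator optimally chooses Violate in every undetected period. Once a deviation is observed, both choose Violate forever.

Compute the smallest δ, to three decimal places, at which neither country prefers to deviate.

0.683

A deviator earns 28 for 3 periods, then 6 forever; cooperating earns 21 forever. Multiplying the IC by (1−δ):
21 ≥ 28(1−δ^3) + 6δ^3, so 22·δ^3 ≥ 7 and δ^3 ≥ 7/22.
δ ≥ (7/22)^(1/3) ≈ 0.683.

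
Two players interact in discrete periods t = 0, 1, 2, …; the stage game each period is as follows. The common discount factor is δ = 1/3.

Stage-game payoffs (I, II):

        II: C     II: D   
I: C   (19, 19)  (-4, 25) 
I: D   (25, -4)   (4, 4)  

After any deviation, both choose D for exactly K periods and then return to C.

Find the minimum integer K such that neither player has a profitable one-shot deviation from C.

2

IC: δ(1−δ^K)/(1−δ) ≥ (25−19)/(19−4) = 2/5.
With δ = 1/3: need 1 − δ^K ≥ 2/5·(1−1/3)/(1/3), i.e. δ^K ≤ 0.2000.
Since (1/3)^1 = 0.3333 and (1/3)^2 = 0.1111, the smallest such K is 2.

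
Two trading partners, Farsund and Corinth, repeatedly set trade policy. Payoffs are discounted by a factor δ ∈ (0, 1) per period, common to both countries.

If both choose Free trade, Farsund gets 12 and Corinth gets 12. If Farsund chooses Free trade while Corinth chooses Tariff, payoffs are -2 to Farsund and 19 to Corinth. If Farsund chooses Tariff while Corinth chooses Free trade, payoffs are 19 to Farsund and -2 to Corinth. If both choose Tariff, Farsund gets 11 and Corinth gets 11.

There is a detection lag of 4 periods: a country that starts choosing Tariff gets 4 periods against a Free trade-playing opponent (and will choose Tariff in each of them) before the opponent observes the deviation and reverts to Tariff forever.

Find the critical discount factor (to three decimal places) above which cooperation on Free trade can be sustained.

The best deviation is to choose Tariff for all 4 undetected periods, earning 19 each, then 11 forever once detected.
Deviation value: 19(1−δ^4)/(1−δ) + 11δ^4/(1−δ); cooperation value: 12/(1−δ).
IC: 12 ≥ 19(1−δ^4) + 11δ^4 = 19 − 8δ^4.
So δ^4 ≥ 7/8, giving δ ≥ (7/8)^(1/4) ≈ 0.967.

0.967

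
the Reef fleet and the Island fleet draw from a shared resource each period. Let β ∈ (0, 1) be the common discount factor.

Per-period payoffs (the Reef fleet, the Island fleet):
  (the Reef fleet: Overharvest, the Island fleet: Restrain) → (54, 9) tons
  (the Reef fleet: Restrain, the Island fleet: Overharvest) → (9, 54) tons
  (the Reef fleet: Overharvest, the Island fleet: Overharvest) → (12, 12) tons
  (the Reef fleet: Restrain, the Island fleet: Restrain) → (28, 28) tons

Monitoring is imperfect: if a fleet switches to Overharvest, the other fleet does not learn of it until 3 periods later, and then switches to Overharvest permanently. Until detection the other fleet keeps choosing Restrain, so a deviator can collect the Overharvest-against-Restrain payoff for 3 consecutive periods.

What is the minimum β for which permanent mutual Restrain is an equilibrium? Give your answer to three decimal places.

Deviating for the 3 undetected periods gains 54−28 = 26 per period over cooperation, then loses 28−12 = 16 per period forever once punishment starts.
Gain: 26(1 + β + … + β^2); loss: 16·β^3/(1−β).
No profitable deviation ⇔ 26(1−β^3) ≤ 16·β^3, i.e. β^3 ≥ 26/(26+16) = 13/21.
Hence β ≥ (13/21)^(1/3) ≈ 0.852.

0.852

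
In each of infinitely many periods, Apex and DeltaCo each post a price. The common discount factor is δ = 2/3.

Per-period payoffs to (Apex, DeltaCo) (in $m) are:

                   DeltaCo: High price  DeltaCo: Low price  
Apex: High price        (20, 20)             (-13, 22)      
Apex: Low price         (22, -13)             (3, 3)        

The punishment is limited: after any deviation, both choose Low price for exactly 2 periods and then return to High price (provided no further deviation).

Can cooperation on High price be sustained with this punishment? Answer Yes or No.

IC: δ+…+δ^2 ≥ (22−20)/(20−3) = 2/17.
At δ = 2/3: partial sum = 1.1111 ≥ 0.1176. Cooperation sustainable.

Yes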